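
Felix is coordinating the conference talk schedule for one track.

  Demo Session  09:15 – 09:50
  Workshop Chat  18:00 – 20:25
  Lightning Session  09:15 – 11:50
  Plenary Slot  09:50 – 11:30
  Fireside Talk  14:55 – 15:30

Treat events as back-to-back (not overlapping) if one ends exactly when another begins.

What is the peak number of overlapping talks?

2

Walk through starts and ends in time order (an end at T is processed before a start at T):
09:15 start Demo Session → 1
09:15 start Lightning Session → 2
09:50 end Demo Session → 1
09:50 start Plenary Slot → 2
11:30 end Plenary Slot → 1
11:50 end Lightning Session → 0
14:55 start Fireside Talk → 1
15:30 end Fireside Talk → 0
18:00 start Workshop Chat → 1
20:25 end Workshop Chat → 0
Peak is 2, at 09:15 (Demo Session, Lightning Session).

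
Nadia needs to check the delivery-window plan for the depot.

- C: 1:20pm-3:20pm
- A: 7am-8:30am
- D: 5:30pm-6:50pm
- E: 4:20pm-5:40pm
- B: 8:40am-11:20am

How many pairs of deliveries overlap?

Sorted by start: A, B, C, E, D.
B starts after A ends, so nothing later overlaps A either.
C starts after B ends, so nothing later overlaps B either.
E starts after C ends, so nothing later overlaps C either.
D starts before E ends → E and D overlap.
Overlapping pairs: D & E — 1 in total.

1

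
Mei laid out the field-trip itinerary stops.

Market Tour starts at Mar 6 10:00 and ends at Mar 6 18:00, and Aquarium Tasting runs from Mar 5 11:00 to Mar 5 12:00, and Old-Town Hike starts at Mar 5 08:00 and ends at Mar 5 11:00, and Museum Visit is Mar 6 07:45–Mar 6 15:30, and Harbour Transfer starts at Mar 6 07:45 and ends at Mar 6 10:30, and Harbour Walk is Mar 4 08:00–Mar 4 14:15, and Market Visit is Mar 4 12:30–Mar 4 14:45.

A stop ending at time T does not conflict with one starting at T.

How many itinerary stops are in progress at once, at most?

3

Sort all start/end points and keep a running count:
Mar 4 08:00 start Harbour Walk → 1
Mar 4 12:30 start Market Visit → 2
Mar 4 14:15 end Harbour Walk → 1
Mar 4 14:45 end Market Visit → 0
Mar 5 08:00 start Old-Town Hike → 1
Mar 5 11:00 end Old-Town Hike → 0
Mar 5 11:00 start Aquarium Tasting → 1
Mar 5 12:00 end Aquarium Tasting → 0
Mar 6 07:45 start Harbour Transfer → 1
Mar 6 07:45 start Museum Visit → 2
Mar 6 10:00 start Market Tour → 3
Mar 6 10:30 end Harbour Transfer → 2
Mar 6 15:30 end Museum Visit → 1
Mar 6 18:00 end Market Tour → 0
Peak is 3, at Mar 6 10:00 (Harbour Transfer, Market Tour, Museum Visit).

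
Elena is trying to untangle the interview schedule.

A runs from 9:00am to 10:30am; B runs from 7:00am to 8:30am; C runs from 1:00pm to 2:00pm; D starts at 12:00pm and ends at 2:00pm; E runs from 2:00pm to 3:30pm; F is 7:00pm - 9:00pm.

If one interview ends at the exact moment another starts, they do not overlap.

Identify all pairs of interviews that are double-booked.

Sorted by start: B, A, D, C, E, F.
A starts after B ends, so B has no further overlaps.
D starts after A ends, so A has no further overlaps.
C starts before D ends → D and C overlap.
E starts exactly when D ends (back-to-back, no overlap), so D has no further overlaps.
E starts exactly when C ends (back-to-back, no overlap), so C has no further overlaps.
F starts after E ends.

C & D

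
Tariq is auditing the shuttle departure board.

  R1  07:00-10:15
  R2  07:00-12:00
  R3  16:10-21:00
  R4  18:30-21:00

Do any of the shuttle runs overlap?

Sorted by start: R1, R2, R3, R4.
R2 starts before R1 ends → R1 and R2 overlap.
That's a conflict, so the schedule is not conflict-free.

Yes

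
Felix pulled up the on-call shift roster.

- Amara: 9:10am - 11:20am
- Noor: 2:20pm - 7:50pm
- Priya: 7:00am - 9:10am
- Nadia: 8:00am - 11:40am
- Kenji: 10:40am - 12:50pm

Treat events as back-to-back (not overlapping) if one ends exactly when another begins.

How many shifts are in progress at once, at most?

3

Sort all start/end points and keep a running count:
7:00am start Priya → 1
8:00am start Nadia → 2
9:10am end Priya → 1
9:10am start Amara → 2
10:40am start Kenji → 3
11:20am end Amara → 2
11:40am end Nadia → 1
12:50pm end Kenji → 0
2:20pm start Noor → 1
7:50pm end Noor → 0
Peak is 3, at 10:40am (Amara, Kenji, Nadia).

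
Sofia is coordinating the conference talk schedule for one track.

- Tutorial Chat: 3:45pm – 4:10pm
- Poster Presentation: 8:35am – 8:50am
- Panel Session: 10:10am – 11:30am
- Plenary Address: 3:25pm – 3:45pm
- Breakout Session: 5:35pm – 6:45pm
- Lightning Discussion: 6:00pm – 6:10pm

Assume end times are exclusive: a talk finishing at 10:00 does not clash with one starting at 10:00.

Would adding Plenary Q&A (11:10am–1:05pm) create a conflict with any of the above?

Yes — it overlaps Panel Session

Poster Presentation: ends 8:50am at or before Plenary Q&A starts 11:10am → clear.
Panel Session: starts 10:10am before Plenary Q&A ends 1:05pm, and ends 11:30am after Plenary Q&A starts 11:10am → overlap.
Plenary Address: starts 3:25pm at or after Plenary Q&A ends 1:05pm → clear.
Tutorial Chat: starts 3:45pm at or after Plenary Q&A ends 1:05pm → clear.
Breakout Session: starts 5:35pm at or after Plenary Q&A ends 1:05pm → clear.
Lightning Discussion: starts 6:00pm at or after Plenary Q&A ends 1:05pm → clear.
Plenary Q&A overlaps Panel Session.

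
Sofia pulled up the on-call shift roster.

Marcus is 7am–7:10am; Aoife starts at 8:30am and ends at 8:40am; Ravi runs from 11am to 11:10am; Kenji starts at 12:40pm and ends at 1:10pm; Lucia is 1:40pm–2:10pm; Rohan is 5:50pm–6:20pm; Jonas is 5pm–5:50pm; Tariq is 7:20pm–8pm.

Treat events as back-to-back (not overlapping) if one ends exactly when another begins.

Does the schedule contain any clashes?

Sorted by start: Marcus, Aoife, Ravi, Kenji, Lucia, Jonas, Rohan, Tariq.
Aoife starts after Marcus ends; Marcus is clear from here.
Ravi starts after Aoife ends; Aoife is clear from here.
Kenji starts after Ravi ends; Ravi is clear from here.
Lucia starts after Kenji ends; Kenji is clear from here.
Jonas starts after Lucia ends; Lucia is clear from here.
Rohan starts exactly when Jonas ends (back-to-back, no overlap); Jonas is clear from here.
Tariq starts after Rohan ends.
Every pair is clear; the schedule has no overlaps.

No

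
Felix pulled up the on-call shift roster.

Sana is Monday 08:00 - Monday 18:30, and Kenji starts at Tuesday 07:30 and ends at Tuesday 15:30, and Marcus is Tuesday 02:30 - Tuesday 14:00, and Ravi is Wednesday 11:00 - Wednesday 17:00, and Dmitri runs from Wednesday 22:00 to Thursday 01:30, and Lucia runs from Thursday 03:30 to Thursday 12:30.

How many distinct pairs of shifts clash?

Sorted by start: Sana, Marcus, Kenji, Ravi, Dmitri, Lucia.
Marcus starts after Sana ends, so Sana has no further overlaps.
Kenji starts before Marcus ends → Marcus and Kenji overlap.
Ravi starts after Marcus ends, so Marcus has no further overlaps.
Ravi starts after Kenji ends, so Kenji has no further overlaps.
Dmitri starts after Ravi ends, so Ravi has no further overlaps.
Lucia starts after Dmitri ends.
Overlapping pairs: Kenji & Marcus — 1 in total.

1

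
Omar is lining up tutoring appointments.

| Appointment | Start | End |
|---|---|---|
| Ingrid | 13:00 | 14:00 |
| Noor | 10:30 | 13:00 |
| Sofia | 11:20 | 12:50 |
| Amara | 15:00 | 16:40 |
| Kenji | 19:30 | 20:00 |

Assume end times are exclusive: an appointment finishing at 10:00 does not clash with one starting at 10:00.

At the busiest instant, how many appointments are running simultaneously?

2

Sweep the timeline, counting +1 at each start and −1 at each end (ends before starts at a tie):
10:30 start Noor → 1
11:20 start Sofia → 2
12:50 end Sofia → 1
13:00 end Noor → 0
13:00 start Ingrid → 1
14:00 end Ingrid → 0
15:00 start Amara → 1
16:40 end Amara → 0
19:30 start Kenji → 1
20:00 end Kenji → 0
Peak is 2, at 11:20 (Noor, Sofia).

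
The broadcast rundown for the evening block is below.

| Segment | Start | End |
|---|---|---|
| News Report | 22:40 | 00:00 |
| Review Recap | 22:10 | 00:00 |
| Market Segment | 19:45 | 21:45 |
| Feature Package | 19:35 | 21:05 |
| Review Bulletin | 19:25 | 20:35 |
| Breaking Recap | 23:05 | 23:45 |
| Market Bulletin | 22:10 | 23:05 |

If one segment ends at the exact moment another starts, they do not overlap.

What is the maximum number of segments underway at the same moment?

Walk through starts and ends in time order (an end at T is processed before a start at T):
19:25 start Review Bulletin → 1
19:35 start Feature Package → 2
19:45 start Market Segment → 3
20:35 end Review Bulletin → 2
21:05 end Feature Package → 1
21:45 end Market Segment → 0
22:10 start Market Bulletin → 1
22:10 start Review Recap → 2
22:40 start News Report → 3
23:05 end Market Bulletin → 2
23:05 start Breaking Recap → 3
23:45 end Breaking Recap → 2
00:00 end News Report → 1
00:00 end Review Recap → 0
Peak is 3, at 19:45 (Feature Package, Market Segment, Review Bulletin).

3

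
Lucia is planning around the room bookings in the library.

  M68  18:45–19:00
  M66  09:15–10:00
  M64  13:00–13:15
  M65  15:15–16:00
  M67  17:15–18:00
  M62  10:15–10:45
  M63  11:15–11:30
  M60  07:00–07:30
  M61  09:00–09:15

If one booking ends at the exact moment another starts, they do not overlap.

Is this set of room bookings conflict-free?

Yes

Sorted by start: M60, M61, M66, M62, M63, M64, M65, M67, M68.
M61 starts after M60 ends, so nothing later overlaps M60 either.
M66 starts exactly when M61 ends (back-to-back, no overlap), so nothing later overlaps M61 either.
M62 starts after M66 ends, so nothing later overlaps M66 either.
M63 starts after M62 ends, so nothing later overlaps M62 either.
M64 starts after M63 ends, so nothing later overlaps M63 either.
M65 starts after M64 ends, so nothing later overlaps M64 either.
M67 starts after M65 ends, so nothing later overlaps M65 either.
M68 starts after M67 ends.
Every pair is clear; the schedule has no overlaps.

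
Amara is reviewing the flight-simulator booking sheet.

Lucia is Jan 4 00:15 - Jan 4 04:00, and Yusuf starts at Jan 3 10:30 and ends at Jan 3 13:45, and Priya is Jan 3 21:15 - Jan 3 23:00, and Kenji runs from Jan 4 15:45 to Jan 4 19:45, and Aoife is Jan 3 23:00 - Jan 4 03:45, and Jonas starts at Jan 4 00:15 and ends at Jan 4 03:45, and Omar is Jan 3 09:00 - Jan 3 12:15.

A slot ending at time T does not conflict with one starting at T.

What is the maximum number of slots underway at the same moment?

Sweep the timeline, counting +1 at each start and −1 at each end (ends before starts at a tie):
Jan 3 09:00 start Omar → 1
Jan 3 10:30 start Yusuf → 2
Jan 3 12:15 end Omar → 1
Jan 3 13:45 end Yusuf → 0
Jan 3 21:15 start Priya → 1
Jan 3 23:00 end Priya → 0
Jan 3 23:00 start Aoife → 1
Jan 4 00:15 start Jonas → 2
Jan 4 00:15 start Lucia → 3
Jan 4 03:45 end Aoife → 2
Jan 4 03:45 end Jonas → 1
Jan 4 04:00 end Lucia → 0
Jan 4 15:45 start Kenji → 1
Jan 4 19:45 end Kenji → 0
Peak is 3, at Jan 4 00:15 (Aoife, Jonas, Lucia).

3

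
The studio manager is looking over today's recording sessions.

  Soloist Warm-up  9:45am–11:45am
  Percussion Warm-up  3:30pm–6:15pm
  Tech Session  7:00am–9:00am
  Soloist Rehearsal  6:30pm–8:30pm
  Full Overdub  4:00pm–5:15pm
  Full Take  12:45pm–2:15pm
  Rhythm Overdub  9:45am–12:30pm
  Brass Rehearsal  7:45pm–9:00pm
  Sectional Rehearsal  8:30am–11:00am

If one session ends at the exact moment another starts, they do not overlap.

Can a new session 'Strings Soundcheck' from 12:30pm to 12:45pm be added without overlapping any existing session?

Yes — the slot is free

Tech Session: ends 9:00am at or before Strings Soundcheck starts 12:30pm → clear.
Sectional Rehearsal: ends 11:00am at or before Strings Soundcheck starts 12:30pm → clear.
Rhythm Overdub: ends 12:30pm at or before Strings Soundcheck starts 12:30pm → clear.
Soloist Warm-up: ends 11:45am at or before Strings Soundcheck starts 12:30pm → clear.
Full Take: starts 12:45pm at or after Strings Soundcheck ends 12:45pm → clear.
Percussion Warm-up: starts 3:30pm at or after Strings Soundcheck ends 12:45pm → clear.
Full Overdub: starts 4:00pm at or after Strings Soundcheck ends 12:45pm → clear.
Soloist Rehearsal: starts 6:30pm at or after Strings Soundcheck ends 12:45pm → clear.
Brass Rehearsal: starts 7:45pm at or after Strings Soundcheck ends 12:45pm → clear.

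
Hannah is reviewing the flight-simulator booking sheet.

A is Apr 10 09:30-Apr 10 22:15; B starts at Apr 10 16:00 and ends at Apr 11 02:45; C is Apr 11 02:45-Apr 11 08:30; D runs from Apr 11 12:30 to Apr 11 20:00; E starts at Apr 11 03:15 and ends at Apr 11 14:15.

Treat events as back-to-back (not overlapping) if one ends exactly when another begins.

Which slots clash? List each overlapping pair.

A & B, C & E, D & E

Sorted by start: A, B, C, E, D.
B starts before A ends → A and B overlap.
C starts after A ends; A is clear from here.
C starts exactly when B ends (back-to-back, no overlap); B is clear from here.
E starts before C ends → C and E overlap.
D starts after C ends.
D starts before E ends → E and D overlap.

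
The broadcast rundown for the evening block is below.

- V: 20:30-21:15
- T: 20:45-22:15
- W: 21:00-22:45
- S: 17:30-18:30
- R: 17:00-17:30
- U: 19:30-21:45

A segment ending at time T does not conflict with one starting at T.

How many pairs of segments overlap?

6

Check each pair: they overlap iff neither finishes before the other starts.
Sorted by start: R, S, U, V, T, W.
S starts exactly when R ends (back-to-back, no overlap); R is clear from here.
U starts after S ends; S is clear from here.
V starts before U ends → U and V overlap.
T starts before U ends → U and T overlap.
W starts before U ends → U and W overlap.
T starts before V ends → V and T overlap.
W starts before V ends → V and W overlap.
W starts before T ends → T and W overlap.
Overlapping pairs: T & U, T & V, T & W, U & V, U & W, V & W — 6 in total.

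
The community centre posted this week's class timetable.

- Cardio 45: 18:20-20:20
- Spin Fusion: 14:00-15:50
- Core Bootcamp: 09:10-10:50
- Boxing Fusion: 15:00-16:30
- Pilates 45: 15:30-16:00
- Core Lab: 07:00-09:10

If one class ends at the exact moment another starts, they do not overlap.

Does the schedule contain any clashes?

Sorted by start: Core Lab, Core Bootcamp, Spin Fusion, Boxing Fusion, Pilates 45, Cardio 45.
Core Bootcamp starts exactly when Core Lab ends (back-to-back, no overlap), so nothing later overlaps Core Lab either.
Spin Fusion starts after Core Bootcamp ends, so nothing later overlaps Core Bootcamp either.
Boxing Fusion starts before Spin Fusion ends → Spin Fusion and Boxing Fusion overlap.
That's a conflict, so the schedule is not conflict-free.

Yes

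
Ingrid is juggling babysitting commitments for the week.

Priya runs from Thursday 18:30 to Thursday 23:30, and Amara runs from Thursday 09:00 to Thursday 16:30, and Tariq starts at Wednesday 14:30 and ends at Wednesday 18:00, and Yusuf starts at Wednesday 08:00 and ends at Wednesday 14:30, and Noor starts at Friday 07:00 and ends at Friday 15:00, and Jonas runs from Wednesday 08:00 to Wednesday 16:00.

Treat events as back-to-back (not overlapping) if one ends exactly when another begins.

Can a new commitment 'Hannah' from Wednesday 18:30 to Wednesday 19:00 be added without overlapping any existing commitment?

Jonas: ends Wednesday 16:00 at or before Hannah starts Wednesday 18:30 → clear.
Yusuf: ends Wednesday 14:30 at or before Hannah starts Wednesday 18:30 → clear.
Tariq: ends Wednesday 18:00 at or before Hannah starts Wednesday 18:30 → clear.
Amara: starts Thursday 09:00 at or after Hannah ends Wednesday 19:00 → clear.
Priya: starts Thursday 18:30 at or after Hannah ends Wednesday 19:00 → clear.
Noor: starts Friday 07:00 at or after Hannah ends Wednesday 19:00 → clear.

Yes — the slot is free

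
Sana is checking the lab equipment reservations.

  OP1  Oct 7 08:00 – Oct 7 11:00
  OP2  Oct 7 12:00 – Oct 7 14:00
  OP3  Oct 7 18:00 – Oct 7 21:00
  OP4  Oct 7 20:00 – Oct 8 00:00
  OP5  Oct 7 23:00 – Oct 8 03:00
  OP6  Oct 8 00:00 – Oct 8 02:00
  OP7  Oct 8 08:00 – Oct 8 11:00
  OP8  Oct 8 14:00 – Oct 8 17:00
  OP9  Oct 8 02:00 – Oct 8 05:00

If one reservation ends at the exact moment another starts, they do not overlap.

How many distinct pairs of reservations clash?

4

Check each pair: they overlap iff neither finishes before the other starts.
Sorted by start: OP1, OP2, OP3, OP4, OP5, OP6, OP9, OP7, OP8.
OP2 starts after OP1 ends — done with OP1.
OP3 starts after OP2 ends — done with OP2.
OP4 starts before OP3 ends → OP3 and OP4 overlap.
OP5 starts after OP3 ends — done with OP3.
OP5 starts before OP4 ends → OP4 and OP5 overlap.
OP6 starts exactly when OP4 ends (back-to-back, no overlap) — done with OP4.
OP6 starts before OP5 ends → OP5 and OP6 overlap.
OP9 starts before OP5 ends → OP5 and OP9 overlap.
OP7 starts after OP5 ends — done with OP5.
OP9 starts exactly when OP6 ends (back-to-back, no overlap) — done with OP6.
OP7 starts after OP9 ends — done with OP9.
OP8 starts after OP7 ends.
Overlapping pairs: OP3 & OP4, OP4 & OP5, OP5 & OP6, OP5 & OP9 — 4 in total.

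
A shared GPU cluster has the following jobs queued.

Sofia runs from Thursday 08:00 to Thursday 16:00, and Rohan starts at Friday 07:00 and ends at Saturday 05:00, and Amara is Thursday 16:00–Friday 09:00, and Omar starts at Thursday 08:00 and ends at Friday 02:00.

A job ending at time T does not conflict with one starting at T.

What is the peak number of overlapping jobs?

Walk through starts and ends in time order (an end at T is processed before a start at T):
Thursday 08:00 start Omar → 1
Thursday 08:00 start Sofia → 2
Thursday 16:00 end Sofia → 1
Thursday 16:00 start Amara → 2
Friday 02:00 end Omar → 1
Friday 07:00 start Rohan → 2
Friday 09:00 end Amara → 1
Saturday 05:00 end Rohan → 0
Peak is 2, at Thursday 08:00 (Omar, Sofia).

2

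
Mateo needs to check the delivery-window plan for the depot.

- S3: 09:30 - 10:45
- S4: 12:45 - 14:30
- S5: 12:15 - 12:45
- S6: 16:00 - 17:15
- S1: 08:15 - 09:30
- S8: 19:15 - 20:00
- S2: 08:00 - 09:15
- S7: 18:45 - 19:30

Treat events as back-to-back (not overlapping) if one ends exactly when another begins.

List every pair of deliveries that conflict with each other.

S1 & S2, S7 & S8

Sorted by start: S2, S1, S3, S5, S4, S6, S7, S8.
S1 starts before S2 ends → S2 and S1 overlap.
S3 starts after S2 ends — done with S2.
S3 starts exactly when S1 ends (back-to-back, no overlap) — done with S1.
S5 starts after S3 ends — done with S3.
S4 starts exactly when S5 ends (back-to-back, no overlap) — done with S5.
S6 starts after S4 ends — done with S4.
S7 starts after S6 ends — done with S6.
S8 starts before S7 ends → S7 and S8 overlap.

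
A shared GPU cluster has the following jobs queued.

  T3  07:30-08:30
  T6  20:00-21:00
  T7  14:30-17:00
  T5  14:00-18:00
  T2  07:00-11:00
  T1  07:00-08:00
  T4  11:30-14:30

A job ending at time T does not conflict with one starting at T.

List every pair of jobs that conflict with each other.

T1 & T2, T1 & T3, T2 & T3, T4 & T5, T5 & T7

Check each pair: they overlap iff neither finishes before the other starts.
Sorted by start: T1, T2, T3, T4, T5, T7, T6.
T2 starts before T1 ends → T1 and T2 overlap.
T3 starts before T1 ends → T1 and T3 overlap.
T4 starts after T1 ends, so T1 has no further overlaps.
T3 starts before T2 ends → T2 and T3 overlap.
T4 starts after T2 ends, so T2 has no further overlaps.
T4 starts after T3 ends, so T3 has no further overlaps.
T5 starts before T4 ends → T4 and T5 overlap.
T7 starts exactly when T4 ends (back-to-back, no overlap), so T4 has no further overlaps.
T7 starts before T5 ends → T5 and T7 overlap.
T6 starts after T5 ends.
T6 starts after T7 ends.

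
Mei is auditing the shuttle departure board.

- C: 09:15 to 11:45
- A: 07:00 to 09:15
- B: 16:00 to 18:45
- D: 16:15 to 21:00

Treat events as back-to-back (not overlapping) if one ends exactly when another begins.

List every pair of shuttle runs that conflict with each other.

Sorted by start: A, C, B, D.
C starts exactly when A ends (back-to-back, no overlap); A is clear from here.
B starts after C ends; C is clear from here.
D starts before B ends → B and D overlap.

B & D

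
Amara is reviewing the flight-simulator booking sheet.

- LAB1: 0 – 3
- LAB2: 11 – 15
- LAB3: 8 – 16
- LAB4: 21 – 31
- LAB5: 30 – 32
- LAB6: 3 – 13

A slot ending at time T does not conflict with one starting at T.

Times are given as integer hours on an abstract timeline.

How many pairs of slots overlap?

Sorted by start: LAB1, LAB6, LAB3, LAB2, LAB4, LAB5.
LAB6 starts exactly when LAB1 ends (back-to-back, no overlap), so nothing later overlaps LAB1 either.
LAB3 starts before LAB6 ends → LAB6 and LAB3 overlap.
LAB2 starts before LAB6 ends → LAB6 and LAB2 overlap.
LAB4 starts after LAB6 ends, so nothing later overlaps LAB6 either.
LAB2 starts before LAB3 ends → LAB3 and LAB2 overlap.
LAB4 starts after LAB3 ends, so nothing later overlaps LAB3 either.
LAB4 starts after LAB2 ends, so nothing later overlaps LAB2 either.
LAB5 starts before LAB4 ends → LAB4 and LAB5 overlap.
Overlapping pairs: LAB2 & LAB3, LAB2 & LAB6, LAB3 & LAB6, LAB4 & LAB5 — 4 in total.

4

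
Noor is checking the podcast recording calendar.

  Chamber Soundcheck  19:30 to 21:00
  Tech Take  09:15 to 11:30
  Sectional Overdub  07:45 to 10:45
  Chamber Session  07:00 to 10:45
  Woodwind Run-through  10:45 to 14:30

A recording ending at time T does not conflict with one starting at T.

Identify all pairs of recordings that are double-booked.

Chamber Session & Sectional Overdub, Chamber Session & Tech Take, Sectional Overdub & Tech Take, Tech Take & Woodwind Run-through

Two intervals overlap when each starts before the other ends.
Sorted by start: Chamber Session, Sectional Overdub, Tech Take, Woodwind Run-through, Chamber Soundcheck.
Sectional Overdub starts before Chamber Session ends → Chamber Session and Sectional Overdub overlap.
Tech Take starts before Chamber Session ends → Chamber Session and Tech Take overlap.
Woodwind Run-through starts exactly when Chamber Session ends (back-to-back, no overlap); Chamber Session is clear from here.
Tech Take starts before Sectional Overdub ends → Sectional Overdub and Tech Take overlap.
Woodwind Run-through starts exactly when Sectional Overdub ends (back-to-back, no overlap); Sectional Overdub is clear from here.
Woodwind Run-through starts before Tech Take ends → Tech Take and Woodwind Run-through overlap.
Chamber Soundcheck starts after Tech Take ends.
Chamber Soundcheck starts after Woodwind Run-through ends.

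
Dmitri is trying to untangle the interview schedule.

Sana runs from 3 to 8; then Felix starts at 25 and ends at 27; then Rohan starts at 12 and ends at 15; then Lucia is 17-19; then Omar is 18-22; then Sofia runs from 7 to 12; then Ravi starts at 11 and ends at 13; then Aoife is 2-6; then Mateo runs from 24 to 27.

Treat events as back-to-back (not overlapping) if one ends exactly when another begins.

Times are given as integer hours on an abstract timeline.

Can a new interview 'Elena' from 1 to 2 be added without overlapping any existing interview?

Aoife: starts 2 at or after Elena ends 2 → clear.
Sana: starts 3 at or after Elena ends 2 → clear.
Sofia: starts 7 at or after Elena ends 2 → clear.
Ravi: starts 11 at or after Elena ends 2 → clear.
Rohan: starts 12 at or after Elena ends 2 → clear.
Lucia: starts 17 at or after Elena ends 2 → clear.
Omar: starts 18 at or after Elena ends 2 → clear.
Mateo: starts 24 at or after Elena ends 2 → clear.
Felix: starts 25 at or after Elena ends 2 → clear.

Yes — the slot is free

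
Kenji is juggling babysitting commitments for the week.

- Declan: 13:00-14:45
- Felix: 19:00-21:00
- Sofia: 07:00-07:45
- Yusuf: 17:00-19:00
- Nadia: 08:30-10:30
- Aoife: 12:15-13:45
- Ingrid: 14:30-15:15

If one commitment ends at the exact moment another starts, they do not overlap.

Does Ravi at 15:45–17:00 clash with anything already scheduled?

No — it doesn't clash with anything

Sofia: ends 07:45 at or before Ravi starts 15:45 → clear.
Nadia: ends 10:30 at or before Ravi starts 15:45 → clear.
Aoife: ends 13:45 at or before Ravi starts 15:45 → clear.
Declan: ends 14:45 at or before Ravi starts 15:45 → clear.
Ingrid: ends 15:15 at or before Ravi starts 15:45 → clear.
Yusuf: starts 17:00 at or after Ravi ends 17:00 → clear.
Felix: starts 19:00 at or after Ravi ends 17:00 → clear.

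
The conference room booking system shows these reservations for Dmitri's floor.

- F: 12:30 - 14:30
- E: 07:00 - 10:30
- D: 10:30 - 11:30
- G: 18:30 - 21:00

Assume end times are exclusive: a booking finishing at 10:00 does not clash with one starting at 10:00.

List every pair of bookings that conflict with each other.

Two intervals overlap when each starts before the other ends.
Sorted by start: E, D, F, G.
D starts exactly when E ends (back-to-back, no overlap); E is clear from here.
F starts after D ends; D is clear from here.
G starts after F ends.

no overlapping pairs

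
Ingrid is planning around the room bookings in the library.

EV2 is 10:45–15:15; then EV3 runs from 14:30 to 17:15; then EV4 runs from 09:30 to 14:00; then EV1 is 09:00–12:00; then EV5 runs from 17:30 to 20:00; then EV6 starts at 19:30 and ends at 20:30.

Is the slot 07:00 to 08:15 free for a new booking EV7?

Yes — the slot is free

EV1: starts 09:00 at or after EV7 ends 08:15 → clear.
EV4: starts 09:30 at or after EV7 ends 08:15 → clear.
EV2: starts 10:45 at or after EV7 ends 08:15 → clear.
EV3: starts 14:30 at or after EV7 ends 08:15 → clear.
EV5: starts 17:30 at or after EV7 ends 08:15 → clear.
EV6: starts 19:30 at or after EV7 ends 08:15 → clear.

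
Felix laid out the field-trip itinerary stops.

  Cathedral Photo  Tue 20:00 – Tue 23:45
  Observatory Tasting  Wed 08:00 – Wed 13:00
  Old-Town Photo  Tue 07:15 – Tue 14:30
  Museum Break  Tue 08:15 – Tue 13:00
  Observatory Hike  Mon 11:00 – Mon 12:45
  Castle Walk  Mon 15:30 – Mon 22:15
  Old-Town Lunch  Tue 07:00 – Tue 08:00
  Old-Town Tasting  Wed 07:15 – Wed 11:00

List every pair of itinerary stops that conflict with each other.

Museum Break & Old-Town Photo, Observatory Tasting & Old-Town Tasting, Old-Town Lunch & Old-Town Photo

Sorted by start: Observatory Hike, Castle Walk, Old-Town Lunch, Old-Town Photo, Museum Break, Cathedral Photo, Old-Town Tasting, Observatory Tasting.
Castle Walk starts after Observatory Hike ends — done with Observatory Hike.
Old-Town Lunch starts after Castle Walk ends — done with Castle Walk.
Old-Town Photo starts before Old-Town Lunch ends → Old-Town Lunch and Old-Town Photo overlap.
Museum Break starts after Old-Town Lunch ends — done with Old-Town Lunch.
Museum Break starts before Old-Town Photo ends → Old-Town Photo and Museum Break overlap.
Cathedral Photo starts after Old-Town Photo ends — done with Old-Town Photo.
Cathedral Photo starts after Museum Break ends — done with Museum Break.
Old-Town Tasting starts after Cathedral Photo ends — done with Cathedral Photo.
Observatory Tasting starts before Old-Town Tasting ends → Old-Town Tasting and Observatory Tasting overlap.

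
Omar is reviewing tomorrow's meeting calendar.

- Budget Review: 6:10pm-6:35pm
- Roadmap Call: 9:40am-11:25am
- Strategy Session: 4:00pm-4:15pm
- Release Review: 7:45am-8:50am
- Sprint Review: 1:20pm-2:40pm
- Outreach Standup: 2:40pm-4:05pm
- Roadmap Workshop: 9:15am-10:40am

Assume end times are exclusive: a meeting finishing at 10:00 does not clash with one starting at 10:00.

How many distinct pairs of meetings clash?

2

Two intervals overlap when each starts before the other ends.
Sorted by start: Release Review, Roadmap Workshop, Roadmap Call, Sprint Review, Outreach Standup, Strategy Session, Budget Review.
Roadmap Workshop starts after Release Review ends, so Release Review has no further overlaps.
Roadmap Call starts before Roadmap Workshop ends → Roadmap Workshop and Roadmap Call overlap.
Sprint Review starts after Roadmap Workshop ends, so Roadmap Workshop has no further overlaps.
Sprint Review starts after Roadmap Call ends, so Roadmap Call has no further overlaps.
Outreach Standup starts exactly when Sprint Review ends (back-to-back, no overlap), so Sprint Review has no further overlaps.
Strategy Session starts before Outreach Standup ends → Outreach Standup and Strategy Session overlap.
Budget Review starts after Outreach Standup ends.
Budget Review starts after Strategy Session ends.
Overlapping pairs: Outreach Standup & Strategy Session, Roadmap Call & Roadmap Workshop — 2 in total.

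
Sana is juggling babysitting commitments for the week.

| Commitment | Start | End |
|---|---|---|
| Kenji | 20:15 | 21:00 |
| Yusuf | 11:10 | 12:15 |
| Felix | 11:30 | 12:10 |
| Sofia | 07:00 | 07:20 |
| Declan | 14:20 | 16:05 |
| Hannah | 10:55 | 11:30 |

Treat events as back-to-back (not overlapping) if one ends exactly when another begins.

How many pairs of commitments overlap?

Two intervals overlap when each starts before the other ends.
Sorted by start: Sofia, Hannah, Yusuf, Felix, Declan, Kenji.
Hannah starts after Sofia ends; Sofia is clear from here.
Yusuf starts before Hannah ends → Hannah and Yusuf overlap.
Felix starts exactly when Hannah ends (back-to-back, no overlap); Hannah is clear from here.
Felix starts before Yusuf ends → Yusuf and Felix overlap.
Declan starts after Yusuf ends; Yusuf is clear from here.
Declan starts after Felix ends; Felix is clear from here.
Kenji starts after Declan ends.
Overlapping pairs: Felix & Yusuf, Hannah & Yusuf — 2 in total.

2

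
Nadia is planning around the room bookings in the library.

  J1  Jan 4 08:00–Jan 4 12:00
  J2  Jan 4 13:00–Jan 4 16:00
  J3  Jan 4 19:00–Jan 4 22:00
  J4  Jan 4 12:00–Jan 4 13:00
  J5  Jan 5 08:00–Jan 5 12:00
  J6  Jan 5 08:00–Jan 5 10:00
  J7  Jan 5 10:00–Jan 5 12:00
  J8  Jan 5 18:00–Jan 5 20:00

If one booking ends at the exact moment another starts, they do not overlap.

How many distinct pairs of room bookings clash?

2

Sorted by start: J1, J4, J2, J3, J5, J6, J7, J8.
J4 starts exactly when J1 ends (back-to-back, no overlap) — done with J1.
J2 starts exactly when J4 ends (back-to-back, no overlap) — done with J4.
J3 starts after J2 ends — done with J2.
J5 starts after J3 ends — done with J3.
J6 starts before J5 ends → J5 and J6 overlap.
J7 starts before J5 ends → J5 and J7 overlap.
J8 starts after J5 ends.
J7 starts exactly when J6 ends (back-to-back, no overlap) — done with J6.
J8 starts after J7 ends.
Overlapping pairs: J5 & J6, J5 & J7 — 2 in total.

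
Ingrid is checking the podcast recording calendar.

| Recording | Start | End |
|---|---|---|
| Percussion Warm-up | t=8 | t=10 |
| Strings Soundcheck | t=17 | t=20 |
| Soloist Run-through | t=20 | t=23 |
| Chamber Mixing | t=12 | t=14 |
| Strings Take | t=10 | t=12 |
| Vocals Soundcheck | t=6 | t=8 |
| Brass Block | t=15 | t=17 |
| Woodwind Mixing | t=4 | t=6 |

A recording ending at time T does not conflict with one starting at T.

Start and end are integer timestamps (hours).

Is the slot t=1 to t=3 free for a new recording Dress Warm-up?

Woodwind Mixing: starts t=4 at or after Dress Warm-up ends t=3 → clear.
Vocals Soundcheck: starts t=6 at or after Dress Warm-up ends t=3 → clear.
Percussion Warm-up: starts t=8 at or after Dress Warm-up ends t=3 → clear.
Strings Take: starts t=10 at or after Dress Warm-up ends t=3 → clear.
Chamber Mixing: starts t=12 at or after Dress Warm-up ends t=3 → clear.
Brass Block: starts t=15 at or after Dress Warm-up ends t=3 → clear.
Strings Soundcheck: starts t=17 at or after Dress Warm-up ends t=3 → clear.
Soloist Run-through: starts t=20 at or after Dress Warm-up ends t=3 → clear.

Yes — the slot is free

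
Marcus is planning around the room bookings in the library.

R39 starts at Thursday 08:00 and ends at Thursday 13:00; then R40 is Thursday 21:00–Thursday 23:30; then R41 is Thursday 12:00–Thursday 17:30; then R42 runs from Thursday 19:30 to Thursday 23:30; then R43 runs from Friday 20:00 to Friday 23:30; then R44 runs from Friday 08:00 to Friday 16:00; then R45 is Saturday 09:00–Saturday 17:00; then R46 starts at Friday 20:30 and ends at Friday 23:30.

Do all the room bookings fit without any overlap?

No

Sorted by start: R39, R41, R42, R40, R44, R43, R46, R45.
R41 starts before R39 ends → R39 and R41 overlap.
That's a conflict, so the schedule is not conflict-free.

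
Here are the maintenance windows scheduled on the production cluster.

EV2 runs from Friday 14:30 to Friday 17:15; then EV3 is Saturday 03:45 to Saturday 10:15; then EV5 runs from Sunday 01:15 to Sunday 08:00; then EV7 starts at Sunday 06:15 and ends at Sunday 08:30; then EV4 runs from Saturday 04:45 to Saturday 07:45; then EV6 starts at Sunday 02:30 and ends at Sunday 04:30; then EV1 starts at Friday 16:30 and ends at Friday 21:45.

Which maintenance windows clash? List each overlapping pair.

Two intervals overlap when each starts before the other ends.
Sorted by start: EV2, EV1, EV3, EV4, EV5, EV6, EV7.
EV1 starts before EV2 ends → EV2 and EV1 overlap.
EV3 starts after EV2 ends; EV2 is clear from here.
EV3 starts after EV1 ends; EV1 is clear from here.
EV4 starts before EV3 ends → EV3 and EV4 overlap.
EV5 starts after EV3 ends; EV3 is clear from here.
EV5 starts after EV4 ends; EV4 is clear from here.
EV6 starts before EV5 ends → EV5 and EV6 overlap.
EV7 starts before EV5 ends → EV5 and EV7 overlap.
EV7 starts after EV6 ends.

EV1 & EV2, EV3 & EV4, EV5 & EV6, EV5 & EV7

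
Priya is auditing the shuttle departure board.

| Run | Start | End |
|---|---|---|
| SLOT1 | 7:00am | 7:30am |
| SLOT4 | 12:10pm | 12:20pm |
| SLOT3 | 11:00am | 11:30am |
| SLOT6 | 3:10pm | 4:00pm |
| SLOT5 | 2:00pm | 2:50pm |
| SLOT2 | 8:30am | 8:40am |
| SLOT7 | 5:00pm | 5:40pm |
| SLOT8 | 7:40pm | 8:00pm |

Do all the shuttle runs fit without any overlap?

Sorted by start: SLOT1, SLOT2, SLOT3, SLOT4, SLOT5, SLOT6, SLOT7, SLOT8.
SLOT2 starts after SLOT1 ends, so nothing later overlaps SLOT1 either.
SLOT3 starts after SLOT2 ends, so nothing later overlaps SLOT2 either.
SLOT4 starts after SLOT3 ends, so nothing later overlaps SLOT3 either.
SLOT5 starts after SLOT4 ends, so nothing later overlaps SLOT4 either.
SLOT6 starts after SLOT5 ends, so nothing later overlaps SLOT5 either.
SLOT7 starts after SLOT6 ends, so nothing later overlaps SLOT6 either.
SLOT8 starts after SLOT7 ends.
Every pair is clear; the schedule has no overlaps.

Yes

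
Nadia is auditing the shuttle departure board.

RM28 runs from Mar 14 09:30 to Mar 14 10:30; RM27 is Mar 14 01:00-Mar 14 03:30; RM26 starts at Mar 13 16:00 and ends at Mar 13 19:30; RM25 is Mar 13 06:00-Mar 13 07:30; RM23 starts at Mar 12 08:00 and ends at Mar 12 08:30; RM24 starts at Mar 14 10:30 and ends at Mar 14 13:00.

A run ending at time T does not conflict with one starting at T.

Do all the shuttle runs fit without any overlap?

Two intervals overlap when each starts before the other ends.
Sorted by start: RM23, RM25, RM26, RM27, RM28, RM24.
RM25 starts after RM23 ends, so nothing later overlaps RM23 either.
RM26 starts after RM25 ends, so nothing later overlaps RM25 either.
RM27 starts after RM26 ends, so nothing later overlaps RM26 either.
RM28 starts after RM27 ends, so nothing later overlaps RM27 either.
RM24 starts exactly when RM28 ends (back-to-back, no overlap).
Every pair is clear; the schedule has no overlaps.

Yes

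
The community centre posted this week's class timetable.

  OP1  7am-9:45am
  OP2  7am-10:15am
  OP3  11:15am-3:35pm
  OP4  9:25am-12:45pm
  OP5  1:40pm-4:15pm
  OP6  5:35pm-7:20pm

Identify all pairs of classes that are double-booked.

OP1 & OP2, OP1 & OP4, OP2 & OP4, OP3 & OP4, OP3 & OP5

Sorted by start: OP1, OP2, OP4, OP3, OP5, OP6.
OP2 starts before OP1 ends → OP1 and OP2 overlap.
OP4 starts before OP1 ends → OP1 and OP4 overlap.
OP3 starts after OP1 ends, so OP1 has no further overlaps.
OP4 starts before OP2 ends → OP2 and OP4 overlap.
OP3 starts after OP2 ends, so OP2 has no further overlaps.
OP3 starts before OP4 ends → OP4 and OP3 overlap.
OP5 starts after OP4 ends, so OP4 has no further overlaps.
OP5 starts before OP3 ends → OP3 and OP5 overlap.
OP6 starts after OP3 ends.
OP6 starts after OP5 ends.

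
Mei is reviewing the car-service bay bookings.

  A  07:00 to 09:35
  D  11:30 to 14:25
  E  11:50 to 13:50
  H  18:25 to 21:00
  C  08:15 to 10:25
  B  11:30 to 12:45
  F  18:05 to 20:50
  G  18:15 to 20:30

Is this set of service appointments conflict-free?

No

Sorted by start: A, C, B, D, E, F, G, H.
C starts before A ends → A and C overlap.
That's a conflict, so the schedule is not conflict-free.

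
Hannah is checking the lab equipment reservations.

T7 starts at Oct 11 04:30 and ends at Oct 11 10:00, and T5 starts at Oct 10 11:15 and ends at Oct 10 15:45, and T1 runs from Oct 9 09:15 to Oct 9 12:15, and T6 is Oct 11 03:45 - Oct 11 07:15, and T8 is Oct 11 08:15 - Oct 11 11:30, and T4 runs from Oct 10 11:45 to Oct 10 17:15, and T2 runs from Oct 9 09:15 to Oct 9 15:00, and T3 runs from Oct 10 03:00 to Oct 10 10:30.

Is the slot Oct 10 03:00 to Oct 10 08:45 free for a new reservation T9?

No — it overlaps T3

T1: ends Oct 9 12:15 at or before T9 starts Oct 10 03:00 → clear.
T2: ends Oct 9 15:00 at or before T9 starts Oct 10 03:00 → clear.
T3: starts Oct 10 03:00 before T9 ends Oct 10 08:45, and ends Oct 10 10:30 after T9 starts Oct 10 03:00 → overlap.
T5: starts Oct 10 11:15 at or after T9 ends Oct 10 08:45 → clear.
T4: starts Oct 10 11:45 at or after T9 ends Oct 10 08:45 → clear.
T6: starts Oct 11 03:45 at or after T9 ends Oct 10 08:45 → clear.
T7: starts Oct 11 04:30 at or after T9 ends Oct 10 08:45 → clear.
T8: starts Oct 11 08:15 at or after T9 ends Oct 10 08:45 → clear.
T9 overlaps T3.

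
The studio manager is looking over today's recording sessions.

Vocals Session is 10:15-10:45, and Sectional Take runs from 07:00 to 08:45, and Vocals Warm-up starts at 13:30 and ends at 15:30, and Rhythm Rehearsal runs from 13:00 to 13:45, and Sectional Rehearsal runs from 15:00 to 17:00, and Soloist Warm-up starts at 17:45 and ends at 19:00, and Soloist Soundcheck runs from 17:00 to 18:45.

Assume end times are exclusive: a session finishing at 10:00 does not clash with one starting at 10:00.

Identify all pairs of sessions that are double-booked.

Rhythm Rehearsal & Vocals Warm-up, Sectional Rehearsal & Vocals Warm-up, Soloist Soundcheck & Soloist Warm-up

Sorted by start: Sectional Take, Vocals Session, Rhythm Rehearsal, Vocals Warm-up, Sectional Rehearsal, Soloist Soundcheck, Soloist Warm-up.
Vocals Session starts after Sectional Take ends, so nothing later overlaps Sectional Take either.
Rhythm Rehearsal starts after Vocals Session ends, so nothing later overlaps Vocals Session either.
Vocals Warm-up starts before Rhythm Rehearsal ends → Rhythm Rehearsal and Vocals Warm-up overlap.
Sectional Rehearsal starts after Rhythm Rehearsal ends, so nothing later overlaps Rhythm Rehearsal either.
Sectional Rehearsal starts before Vocals Warm-up ends → Vocals Warm-up and Sectional Rehearsal overlap.
Soloist Soundcheck starts after Vocals Warm-up ends, so nothing later overlaps Vocals Warm-up either.
Soloist Soundcheck starts exactly when Sectional Rehearsal ends (back-to-back, no overlap), so nothing later overlaps Sectional Rehearsal either.
Soloist Warm-up starts before Soloist Soundcheck ends → Soloist Soundcheck and Soloist Warm-up overlap.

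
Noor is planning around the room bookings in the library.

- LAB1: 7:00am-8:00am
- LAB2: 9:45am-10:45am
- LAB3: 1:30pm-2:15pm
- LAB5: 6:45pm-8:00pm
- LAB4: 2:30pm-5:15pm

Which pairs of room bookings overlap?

none

Sorted by start: LAB1, LAB2, LAB3, LAB4, LAB5.
LAB2 starts after LAB1 ends; LAB1 is clear from here.
LAB3 starts after LAB2 ends; LAB2 is clear from here.
LAB4 starts after LAB3 ends; LAB3 is clear from here.
LAB5 starts after LAB4 ends.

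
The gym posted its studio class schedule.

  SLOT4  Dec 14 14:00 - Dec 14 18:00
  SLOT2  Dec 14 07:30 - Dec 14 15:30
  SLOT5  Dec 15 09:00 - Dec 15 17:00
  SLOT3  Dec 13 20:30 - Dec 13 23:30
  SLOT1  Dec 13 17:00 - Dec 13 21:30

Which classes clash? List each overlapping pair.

SLOT1 & SLOT3, SLOT2 & SLOT4

Two intervals overlap when each starts before the other ends.
Sorted by start: SLOT1, SLOT3, SLOT2, SLOT4, SLOT5.
SLOT3 starts before SLOT1 ends → SLOT1 and SLOT3 overlap.
SLOT2 starts after SLOT1 ends, so nothing later overlaps SLOT1 either.
SLOT2 starts after SLOT3 ends, so nothing later overlaps SLOT3 either.
SLOT4 starts before SLOT2 ends → SLOT2 and SLOT4 overlap.
SLOT5 starts after SLOT2 ends.
SLOT5 starts after SLOT4 ends.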